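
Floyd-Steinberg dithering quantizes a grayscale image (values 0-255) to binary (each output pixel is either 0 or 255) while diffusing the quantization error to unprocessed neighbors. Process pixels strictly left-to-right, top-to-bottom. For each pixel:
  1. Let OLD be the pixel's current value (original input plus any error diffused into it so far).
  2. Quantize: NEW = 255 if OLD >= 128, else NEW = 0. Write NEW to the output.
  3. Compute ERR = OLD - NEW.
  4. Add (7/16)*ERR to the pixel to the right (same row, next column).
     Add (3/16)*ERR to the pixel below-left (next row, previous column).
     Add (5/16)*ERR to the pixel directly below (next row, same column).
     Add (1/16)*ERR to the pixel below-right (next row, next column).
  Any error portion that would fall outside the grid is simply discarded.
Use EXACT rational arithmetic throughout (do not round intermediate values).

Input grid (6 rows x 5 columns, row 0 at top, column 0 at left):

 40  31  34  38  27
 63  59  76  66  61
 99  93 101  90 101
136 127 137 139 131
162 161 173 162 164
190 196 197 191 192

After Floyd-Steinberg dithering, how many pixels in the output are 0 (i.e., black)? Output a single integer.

(0,0): OLD=40 → NEW=0, ERR=40
(0,1): OLD=97/2 → NEW=0, ERR=97/2
(0,2): OLD=1767/32 → NEW=0, ERR=1767/32
(0,3): OLD=31825/512 → NEW=0, ERR=31825/512
(0,4): OLD=443959/8192 → NEW=0, ERR=443959/8192
(1,0): OLD=2707/32 → NEW=0, ERR=2707/32
(1,1): OLD=31749/256 → NEW=0, ERR=31749/256
(1,2): OLD=1328745/8192 → NEW=255, ERR=-760215/8192
(1,3): OLD=1914869/32768 → NEW=0, ERR=1914869/32768
(1,4): OLD=56301631/524288 → NEW=0, ERR=56301631/524288
(2,0): OLD=609031/4096 → NEW=255, ERR=-435449/4096
(2,1): OLD=9585597/131072 → NEW=0, ERR=9585597/131072
(2,2): OLD=257328247/2097152 → NEW=0, ERR=257328247/2097152
(2,3): OLD=5914959221/33554432 → NEW=255, ERR=-2641420939/33554432
(2,4): OLD=55711363315/536870912 → NEW=0, ERR=55711363315/536870912
(3,0): OLD=244297623/2097152 → NEW=0, ERR=244297623/2097152
(3,1): OLD=3643689419/16777216 → NEW=255, ERR=-634500661/16777216
(3,2): OLD=79784215465/536870912 → NEW=255, ERR=-57117867095/536870912
(3,3): OLD=101984035585/1073741824 → NEW=0, ERR=101984035585/1073741824
(3,4): OLD=3437039275301/17179869184 → NEW=255, ERR=-943827366619/17179869184
(4,0): OLD=51354946809/268435456 → NEW=255, ERR=-17096094471/268435456
(4,1): OLD=933300631161/8589934592 → NEW=0, ERR=933300631161/8589934592
(4,2): OLD=27863366516791/137438953472 → NEW=255, ERR=-7183566618569/137438953472
(4,3): OLD=333952553068665/2199023255552 → NEW=255, ERR=-226798377097095/2199023255552
(4,4): OLD=3787462173130703/35184372088832 → NEW=0, ERR=3787462173130703/35184372088832
(5,0): OLD=26177927937803/137438953472 → NEW=255, ERR=-8869005197557/137438953472
(5,1): OLD=206642835986657/1099511627776 → NEW=255, ERR=-73732629096223/1099511627776
(5,2): OLD=4882908994953193/35184372088832 → NEW=255, ERR=-4089105887698967/35184372088832
(5,3): OLD=17569805796712167/140737488355328 → NEW=0, ERR=17569805796712167/140737488355328
(5,4): OLD=616568352132952765/2251799813685248 → NEW=255, ERR=42359399643214525/2251799813685248
Output grid:
  Row 0: .....  (5 black, running=5)
  Row 1: ..#..  (4 black, running=9)
  Row 2: #..#.  (3 black, running=12)
  Row 3: .##.#  (2 black, running=14)
  Row 4: #.##.  (2 black, running=16)
  Row 5: ###.#  (1 black, running=17)

Answer: 17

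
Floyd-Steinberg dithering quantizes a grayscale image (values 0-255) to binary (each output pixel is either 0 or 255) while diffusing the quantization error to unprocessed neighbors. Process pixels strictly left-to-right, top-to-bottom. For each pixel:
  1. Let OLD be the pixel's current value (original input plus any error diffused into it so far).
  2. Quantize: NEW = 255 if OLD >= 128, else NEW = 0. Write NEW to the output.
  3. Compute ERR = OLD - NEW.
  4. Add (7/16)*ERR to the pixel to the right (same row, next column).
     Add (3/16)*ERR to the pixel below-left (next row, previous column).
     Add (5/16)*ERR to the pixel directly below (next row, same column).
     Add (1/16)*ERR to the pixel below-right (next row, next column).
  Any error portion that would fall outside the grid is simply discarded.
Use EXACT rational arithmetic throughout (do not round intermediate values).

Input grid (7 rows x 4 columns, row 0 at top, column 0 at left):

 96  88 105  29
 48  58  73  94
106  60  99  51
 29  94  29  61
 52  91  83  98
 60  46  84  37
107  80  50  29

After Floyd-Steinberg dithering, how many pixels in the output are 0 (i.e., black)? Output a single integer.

Answer: 21

Derivation:
(0,0): OLD=96 → NEW=0, ERR=96
(0,1): OLD=130 → NEW=255, ERR=-125
(0,2): OLD=805/16 → NEW=0, ERR=805/16
(0,3): OLD=13059/256 → NEW=0, ERR=13059/256
(1,0): OLD=873/16 → NEW=0, ERR=873/16
(1,1): OLD=7455/128 → NEW=0, ERR=7455/128
(1,2): OLD=474955/4096 → NEW=0, ERR=474955/4096
(1,3): OLD=10735869/65536 → NEW=255, ERR=-5975811/65536
(2,0): OLD=274373/2048 → NEW=255, ERR=-247867/2048
(2,1): OLD=3303175/65536 → NEW=0, ERR=3303175/65536
(2,2): OLD=18852147/131072 → NEW=255, ERR=-14571213/131072
(2,3): OLD=-39603289/2097152 → NEW=0, ERR=-39603289/2097152
(3,0): OLD=659509/1048576 → NEW=0, ERR=659509/1048576
(3,1): OLD=1369311851/16777216 → NEW=0, ERR=1369311851/16777216
(3,2): OLD=7939368725/268435456 → NEW=0, ERR=7939368725/268435456
(3,3): OLD=262380636947/4294967296 → NEW=0, ERR=262380636947/4294967296
(4,0): OLD=18119339985/268435456 → NEW=0, ERR=18119339985/268435456
(4,1): OLD=325604646195/2147483648 → NEW=255, ERR=-222003684045/2147483648
(4,2): OLD=4368500235155/68719476736 → NEW=0, ERR=4368500235155/68719476736
(4,3): OLD=161354570517493/1099511627776 → NEW=255, ERR=-119020894565387/1099511627776
(5,0): OLD=2120346849345/34359738368 → NEW=0, ERR=2120346849345/34359738368
(5,1): OLD=62485853062951/1099511627776 → NEW=0, ERR=62485853062951/1099511627776
(5,2): OLD=56059251501775/549755813888 → NEW=0, ERR=56059251501775/549755813888
(5,3): OLD=910531935603787/17592186044416 → NEW=0, ERR=910531935603787/17592186044416
(6,0): OLD=2409076961836565/17592186044416 → NEW=255, ERR=-2076930479489515/17592186044416
(6,1): OLD=19445658756496995/281474976710656 → NEW=0, ERR=19445658756496995/281474976710656
(6,2): OLD=564513187801644997/4503599627370496 → NEW=0, ERR=564513187801644997/4503599627370496
(6,3): OLD=7665980807586813283/72057594037927936 → NEW=0, ERR=7665980807586813283/72057594037927936
Output grid:
  Row 0: .#..  (3 black, running=3)
  Row 1: ...#  (3 black, running=6)
  Row 2: #.#.  (2 black, running=8)
  Row 3: ....  (4 black, running=12)
  Row 4: .#.#  (2 black, running=14)
  Row 5: ....  (4 black, running=18)
  Row 6: #...  (3 black, running=21)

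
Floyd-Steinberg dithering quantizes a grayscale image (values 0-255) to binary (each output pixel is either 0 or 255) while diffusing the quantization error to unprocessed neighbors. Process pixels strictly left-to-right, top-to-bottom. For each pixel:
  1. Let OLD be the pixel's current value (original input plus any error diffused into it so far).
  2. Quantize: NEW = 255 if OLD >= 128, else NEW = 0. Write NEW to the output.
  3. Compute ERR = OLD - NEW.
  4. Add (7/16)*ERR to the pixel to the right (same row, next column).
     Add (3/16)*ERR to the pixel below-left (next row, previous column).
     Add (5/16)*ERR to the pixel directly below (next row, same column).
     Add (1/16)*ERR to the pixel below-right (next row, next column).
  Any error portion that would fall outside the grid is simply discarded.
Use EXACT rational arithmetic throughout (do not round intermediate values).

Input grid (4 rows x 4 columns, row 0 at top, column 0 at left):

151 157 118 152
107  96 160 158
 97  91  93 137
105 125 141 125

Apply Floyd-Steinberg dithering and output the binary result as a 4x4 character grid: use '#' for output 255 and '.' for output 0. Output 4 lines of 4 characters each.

Answer: #.#.
.#.#
.#.#
.#.#

Derivation:
(0,0): OLD=151 → NEW=255, ERR=-104
(0,1): OLD=223/2 → NEW=0, ERR=223/2
(0,2): OLD=5337/32 → NEW=255, ERR=-2823/32
(0,3): OLD=58063/512 → NEW=0, ERR=58063/512
(1,0): OLD=3053/32 → NEW=0, ERR=3053/32
(1,1): OLD=38283/256 → NEW=255, ERR=-26997/256
(1,2): OLD=938199/8192 → NEW=0, ERR=938199/8192
(1,3): OLD=31199121/131072 → NEW=255, ERR=-2224239/131072
(2,0): OLD=438441/4096 → NEW=0, ERR=438441/4096
(2,1): OLD=17342371/131072 → NEW=255, ERR=-16080989/131072
(2,2): OLD=17128619/262144 → NEW=0, ERR=17128619/262144
(2,3): OLD=702299959/4194304 → NEW=255, ERR=-367247561/4194304
(3,0): OLD=242108553/2097152 → NEW=0, ERR=242108553/2097152
(3,1): OLD=5238153399/33554432 → NEW=255, ERR=-3318226761/33554432
(3,2): OLD=50502852777/536870912 → NEW=0, ERR=50502852777/536870912
(3,3): OLD=1227302766111/8589934592 → NEW=255, ERR=-963130554849/8589934592
Row 0: #.#.
Row 1: .#.#
Row 2: .#.#
Row 3: .#.#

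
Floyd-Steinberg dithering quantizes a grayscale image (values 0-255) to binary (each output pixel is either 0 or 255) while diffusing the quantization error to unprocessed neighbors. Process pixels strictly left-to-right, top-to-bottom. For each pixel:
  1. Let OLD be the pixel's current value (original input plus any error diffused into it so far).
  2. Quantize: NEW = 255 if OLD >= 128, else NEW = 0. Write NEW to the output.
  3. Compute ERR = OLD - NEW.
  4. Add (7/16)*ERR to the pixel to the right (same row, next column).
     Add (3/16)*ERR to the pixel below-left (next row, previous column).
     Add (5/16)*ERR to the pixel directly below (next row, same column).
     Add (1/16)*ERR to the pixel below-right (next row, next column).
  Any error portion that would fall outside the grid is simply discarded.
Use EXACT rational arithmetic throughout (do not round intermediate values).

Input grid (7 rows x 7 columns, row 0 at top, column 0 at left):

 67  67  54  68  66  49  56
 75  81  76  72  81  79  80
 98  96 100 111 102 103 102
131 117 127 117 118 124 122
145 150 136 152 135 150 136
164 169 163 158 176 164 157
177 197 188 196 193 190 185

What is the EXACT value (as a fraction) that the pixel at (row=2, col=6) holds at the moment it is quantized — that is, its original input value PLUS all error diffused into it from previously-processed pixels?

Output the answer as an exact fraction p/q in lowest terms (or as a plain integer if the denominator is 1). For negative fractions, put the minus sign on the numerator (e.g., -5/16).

(0,0): OLD=67 → NEW=0, ERR=67
(0,1): OLD=1541/16 → NEW=0, ERR=1541/16
(0,2): OLD=24611/256 → NEW=0, ERR=24611/256
(0,3): OLD=450805/4096 → NEW=0, ERR=450805/4096
(0,4): OLD=7481011/65536 → NEW=0, ERR=7481011/65536
(0,5): OLD=103747301/1048576 → NEW=0, ERR=103747301/1048576
(0,6): OLD=1665755203/16777216 → NEW=0, ERR=1665755203/16777216
(1,0): OLD=29183/256 → NEW=0, ERR=29183/256
(1,1): OLD=375161/2048 → NEW=255, ERR=-147079/2048
(1,2): OLD=6637421/65536 → NEW=0, ERR=6637421/65536
(1,3): OLD=46691817/262144 → NEW=255, ERR=-20154903/262144
(1,4): OLD=1819746075/16777216 → NEW=0, ERR=1819746075/16777216
(1,5): OLD=24578406027/134217728 → NEW=255, ERR=-9647114613/134217728
(1,6): OLD=184178752197/2147483648 → NEW=0, ERR=184178752197/2147483648
(2,0): OLD=3937347/32768 → NEW=0, ERR=3937347/32768
(2,1): OLD=159636625/1048576 → NEW=255, ERR=-107750255/1048576
(2,2): OLD=1137300211/16777216 → NEW=0, ERR=1137300211/16777216
(2,3): OLD=19233143067/134217728 → NEW=255, ERR=-14992377573/134217728
(2,4): OLD=73812938955/1073741824 → NEW=0, ERR=73812938955/1073741824
(2,5): OLD=4586128782425/34359738368 → NEW=255, ERR=-4175604501415/34359738368
(2,6): OLD=39110500341503/549755813888 → NEW=0, ERR=39110500341503/549755813888
Target (2,6): original=102, with diffused error = 39110500341503/549755813888

Answer: 39110500341503/549755813888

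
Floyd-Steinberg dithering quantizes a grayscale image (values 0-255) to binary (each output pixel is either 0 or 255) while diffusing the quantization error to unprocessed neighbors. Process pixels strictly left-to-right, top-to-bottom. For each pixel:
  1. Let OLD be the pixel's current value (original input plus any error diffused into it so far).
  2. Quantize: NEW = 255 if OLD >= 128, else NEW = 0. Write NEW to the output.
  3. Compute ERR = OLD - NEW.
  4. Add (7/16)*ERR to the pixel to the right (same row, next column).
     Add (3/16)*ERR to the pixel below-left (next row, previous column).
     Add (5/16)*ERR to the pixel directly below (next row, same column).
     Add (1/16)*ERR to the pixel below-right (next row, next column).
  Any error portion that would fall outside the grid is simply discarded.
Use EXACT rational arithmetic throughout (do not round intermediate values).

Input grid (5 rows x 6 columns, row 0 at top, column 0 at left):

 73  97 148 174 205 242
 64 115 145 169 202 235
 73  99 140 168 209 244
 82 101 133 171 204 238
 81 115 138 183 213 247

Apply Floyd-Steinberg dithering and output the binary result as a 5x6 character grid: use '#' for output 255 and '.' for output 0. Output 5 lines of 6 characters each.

Answer: .#.###
..##.#
.#.###
.#.###
.#.###

Derivation:
(0,0): OLD=73 → NEW=0, ERR=73
(0,1): OLD=2063/16 → NEW=255, ERR=-2017/16
(0,2): OLD=23769/256 → NEW=0, ERR=23769/256
(0,3): OLD=879087/4096 → NEW=255, ERR=-165393/4096
(0,4): OLD=12277129/65536 → NEW=255, ERR=-4434551/65536
(0,5): OLD=222713535/1048576 → NEW=255, ERR=-44673345/1048576
(1,0): OLD=16173/256 → NEW=0, ERR=16173/256
(1,1): OLD=256443/2048 → NEW=0, ERR=256443/2048
(1,2): OLD=13981911/65536 → NEW=255, ERR=-2729769/65536
(1,3): OLD=34412683/262144 → NEW=255, ERR=-32434037/262144
(1,4): OLD=1949719873/16777216 → NEW=0, ERR=1949719873/16777216
(1,5): OLD=72021258615/268435456 → NEW=255, ERR=3570217335/268435456
(2,0): OLD=3808313/32768 → NEW=0, ERR=3808313/32768
(2,1): OLD=194107267/1048576 → NEW=255, ERR=-73279613/1048576
(2,2): OLD=1359561801/16777216 → NEW=0, ERR=1359561801/16777216
(2,3): OLD=24692768065/134217728 → NEW=255, ERR=-9532752575/134217728
(2,4): OLD=897665416771/4294967296 → NEW=255, ERR=-197551243709/4294967296
(2,5): OLD=16169439291909/68719476736 → NEW=255, ERR=-1354027275771/68719476736
(3,0): OLD=1765222953/16777216 → NEW=0, ERR=1765222953/16777216
(3,1): OLD=19817357173/134217728 → NEW=255, ERR=-14408163467/134217728
(3,2): OLD=100581302383/1073741824 → NEW=0, ERR=100581302383/1073741824
(3,3): OLD=12797460666509/68719476736 → NEW=255, ERR=-4726005901171/68719476736
(3,4): OLD=83235690057837/549755813888 → NEW=255, ERR=-56952042483603/549755813888
(3,5): OLD=1615358191674691/8796093022208 → NEW=255, ERR=-627645528988349/8796093022208
(4,0): OLD=201330603207/2147483648 → NEW=0, ERR=201330603207/2147483648
(4,1): OLD=5037467409691/34359738368 → NEW=255, ERR=-3724265874149/34359738368
(4,2): OLD=110223901758945/1099511627776 → NEW=0, ERR=110223901758945/1099511627776
(4,3): OLD=3374139885085637/17592186044416 → NEW=255, ERR=-1111867556240443/17592186044416
(4,4): OLD=38083039663680277/281474976710656 → NEW=255, ERR=-33693079397537003/281474976710656
(4,5): OLD=746954821788012915/4503599627370496 → NEW=255, ERR=-401463083191463565/4503599627370496
Row 0: .#.###
Row 1: ..##.#
Row 2: .#.###
Row 3: .#.###
Row 4: .#.###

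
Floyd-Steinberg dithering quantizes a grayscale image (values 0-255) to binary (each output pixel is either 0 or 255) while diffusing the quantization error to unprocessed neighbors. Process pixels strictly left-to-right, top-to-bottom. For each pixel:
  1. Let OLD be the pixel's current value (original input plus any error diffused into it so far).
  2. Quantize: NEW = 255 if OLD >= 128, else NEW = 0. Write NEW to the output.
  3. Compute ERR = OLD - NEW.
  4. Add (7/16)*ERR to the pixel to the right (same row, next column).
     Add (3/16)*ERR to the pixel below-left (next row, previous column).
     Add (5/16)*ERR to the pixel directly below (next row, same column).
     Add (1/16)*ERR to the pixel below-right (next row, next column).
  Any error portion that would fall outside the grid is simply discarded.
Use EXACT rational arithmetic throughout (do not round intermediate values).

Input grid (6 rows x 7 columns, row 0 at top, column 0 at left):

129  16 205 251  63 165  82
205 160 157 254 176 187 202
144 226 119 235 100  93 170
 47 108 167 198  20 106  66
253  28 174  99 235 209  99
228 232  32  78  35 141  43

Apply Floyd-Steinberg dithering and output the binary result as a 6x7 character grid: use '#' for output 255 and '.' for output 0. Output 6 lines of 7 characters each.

Answer: #.##.#.
#.#####
##.#..#
..##...
#.#.###
##...#.

Derivation:
(0,0): OLD=129 → NEW=255, ERR=-126
(0,1): OLD=-313/8 → NEW=0, ERR=-313/8
(0,2): OLD=24049/128 → NEW=255, ERR=-8591/128
(0,3): OLD=453911/2048 → NEW=255, ERR=-68329/2048
(0,4): OLD=1586081/32768 → NEW=0, ERR=1586081/32768
(0,5): OLD=97610087/524288 → NEW=255, ERR=-36083353/524288
(0,6): OLD=435282385/8388608 → NEW=0, ERR=435282385/8388608
(1,0): OLD=20261/128 → NEW=255, ERR=-12379/128
(1,1): OLD=87043/1024 → NEW=0, ERR=87043/1024
(1,2): OLD=5390783/32768 → NEW=255, ERR=-2965057/32768
(1,3): OLD=27376595/131072 → NEW=255, ERR=-6046765/131072
(1,4): OLD=1308229785/8388608 → NEW=255, ERR=-830865255/8388608
(1,5): OLD=9053937001/67108864 → NEW=255, ERR=-8058823319/67108864
(1,6): OLD=173276711431/1073741824 → NEW=255, ERR=-100527453689/1073741824
(2,0): OLD=2125265/16384 → NEW=255, ERR=-2052655/16384
(2,1): OLD=91614603/524288 → NEW=255, ERR=-42078837/524288
(2,2): OLD=438492769/8388608 → NEW=0, ERR=438492769/8388608
(2,3): OLD=14712000153/67108864 → NEW=255, ERR=-2400760167/67108864
(2,4): OLD=15030918697/536870912 → NEW=0, ERR=15030918697/536870912
(2,5): OLD=755521716643/17179869184 → NEW=0, ERR=755521716643/17179869184
(2,6): OLD=41912641132197/274877906944 → NEW=255, ERR=-28181225138523/274877906944
(3,0): OLD=-60396735/8388608 → NEW=0, ERR=-60396735/8388608
(3,1): OLD=5485474733/67108864 → NEW=0, ERR=5485474733/67108864
(3,2): OLD=111332273431/536870912 → NEW=255, ERR=-25569809129/536870912
(3,3): OLD=374736067985/2147483648 → NEW=255, ERR=-172872262255/2147483648
(3,4): OLD=-126371008703/274877906944 → NEW=0, ERR=-126371008703/274877906944
(3,5): OLD=224451112702419/2199023255552 → NEW=0, ERR=224451112702419/2199023255552
(3,6): OLD=2862784120969229/35184372088832 → NEW=0, ERR=2862784120969229/35184372088832
(4,0): OLD=285697236271/1073741824 → NEW=255, ERR=11893071151/1073741824
(4,1): OLD=841976176995/17179869184 → NEW=0, ERR=841976176995/17179869184
(4,2): OLD=46886766824109/274877906944 → NEW=255, ERR=-23207099446611/274877906944
(4,3): OLD=74423902664831/2199023255552 → NEW=0, ERR=74423902664831/2199023255552
(4,4): OLD=4640286030369677/17592186044416 → NEW=255, ERR=154278589043597/17592186044416
(4,5): OLD=146344706401651789/562949953421312 → NEW=255, ERR=2792468279217229/562949953421312
(4,6): OLD=1197742218703236395/9007199254740992 → NEW=255, ERR=-1099093591255716565/9007199254740992
(5,0): OLD=66149537006297/274877906944 → NEW=255, ERR=-3944329264423/274877906944
(5,1): OLD=496758953879795/2199023255552 → NEW=255, ERR=-63991976285965/2199023255552
(5,2): OLD=40358376813141/17592186044416 → NEW=0, ERR=40358376813141/17592186044416
(5,3): OLD=12096047165132041/140737488355328 → NEW=0, ERR=12096047165132041/140737488355328
(5,4): OLD=706055792706455811/9007199254740992 → NEW=0, ERR=706055792706455811/9007199254740992
(5,5): OLD=11133869696900709459/72057594037927936 → NEW=255, ERR=-7240816782770914221/72057594037927936
(5,6): OLD=-44716400491790836867/1152921504606846976 → NEW=0, ERR=-44716400491790836867/1152921504606846976
Row 0: #.##.#.
Row 1: #.#####
Row 2: ##.#..#
Row 3: ..##...
Row 4: #.#.###
Row 5: ##...#.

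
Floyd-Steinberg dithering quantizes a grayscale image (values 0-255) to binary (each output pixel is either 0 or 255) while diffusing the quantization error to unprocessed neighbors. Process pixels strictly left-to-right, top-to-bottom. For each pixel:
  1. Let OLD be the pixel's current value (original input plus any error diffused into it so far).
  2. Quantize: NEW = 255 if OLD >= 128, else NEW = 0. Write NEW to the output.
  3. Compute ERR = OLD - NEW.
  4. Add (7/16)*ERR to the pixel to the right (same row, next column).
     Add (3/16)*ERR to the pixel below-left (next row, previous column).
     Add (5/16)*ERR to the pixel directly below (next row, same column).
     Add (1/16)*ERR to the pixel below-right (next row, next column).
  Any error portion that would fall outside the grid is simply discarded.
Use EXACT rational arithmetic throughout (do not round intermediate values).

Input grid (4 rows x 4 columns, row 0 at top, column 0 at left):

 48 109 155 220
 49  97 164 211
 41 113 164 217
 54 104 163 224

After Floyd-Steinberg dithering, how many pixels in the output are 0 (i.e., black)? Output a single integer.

Answer: 7

Derivation:
(0,0): OLD=48 → NEW=0, ERR=48
(0,1): OLD=130 → NEW=255, ERR=-125
(0,2): OLD=1605/16 → NEW=0, ERR=1605/16
(0,3): OLD=67555/256 → NEW=255, ERR=2275/256
(1,0): OLD=649/16 → NEW=0, ERR=649/16
(1,1): OLD=12479/128 → NEW=0, ERR=12479/128
(1,2): OLD=949675/4096 → NEW=255, ERR=-94805/4096
(1,3): OLD=13757341/65536 → NEW=255, ERR=-2954339/65536
(2,0): OLD=147365/2048 → NEW=0, ERR=147365/2048
(2,1): OLD=11347047/65536 → NEW=255, ERR=-5364633/65536
(2,2): OLD=15544483/131072 → NEW=0, ERR=15544483/131072
(2,3): OLD=531316215/2097152 → NEW=255, ERR=-3457545/2097152
(3,0): OLD=64107605/1048576 → NEW=0, ERR=64107605/1048576
(3,1): OLD=2212931531/16777216 → NEW=255, ERR=-2065258549/16777216
(3,2): OLD=37790311477/268435456 → NEW=255, ERR=-30660729803/268435456
(3,3): OLD=777069838067/4294967296 → NEW=255, ERR=-318146822413/4294967296
Output grid:
  Row 0: .#.#  (2 black, running=2)
  Row 1: ..##  (2 black, running=4)
  Row 2: .#.#  (2 black, running=6)
  Row 3: .###  (1 black, running=7)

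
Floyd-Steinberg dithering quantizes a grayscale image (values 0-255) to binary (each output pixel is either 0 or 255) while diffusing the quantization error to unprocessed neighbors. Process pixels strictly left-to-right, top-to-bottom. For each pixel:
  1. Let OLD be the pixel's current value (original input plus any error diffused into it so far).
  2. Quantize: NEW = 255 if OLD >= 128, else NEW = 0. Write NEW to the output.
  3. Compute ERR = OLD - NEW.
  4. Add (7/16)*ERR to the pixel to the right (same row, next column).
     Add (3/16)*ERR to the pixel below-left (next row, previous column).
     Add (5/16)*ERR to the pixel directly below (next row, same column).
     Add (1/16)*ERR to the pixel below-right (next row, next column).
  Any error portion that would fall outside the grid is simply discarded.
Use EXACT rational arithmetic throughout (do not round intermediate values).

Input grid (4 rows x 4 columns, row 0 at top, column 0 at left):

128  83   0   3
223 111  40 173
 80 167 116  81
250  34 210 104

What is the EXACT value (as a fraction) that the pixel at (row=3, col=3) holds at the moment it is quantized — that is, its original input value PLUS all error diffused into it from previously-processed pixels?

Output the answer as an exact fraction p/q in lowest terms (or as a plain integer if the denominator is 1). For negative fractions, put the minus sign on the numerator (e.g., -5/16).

Answer: 4833918855895/68719476736

Derivation:
(0,0): OLD=128 → NEW=255, ERR=-127
(0,1): OLD=439/16 → NEW=0, ERR=439/16
(0,2): OLD=3073/256 → NEW=0, ERR=3073/256
(0,3): OLD=33799/4096 → NEW=0, ERR=33799/4096
(1,0): OLD=48245/256 → NEW=255, ERR=-17035/256
(1,1): OLD=173619/2048 → NEW=0, ERR=173619/2048
(1,2): OLD=5511727/65536 → NEW=0, ERR=5511727/65536
(1,3): OLD=223476345/1048576 → NEW=255, ERR=-43910535/1048576
(2,0): OLD=2460897/32768 → NEW=0, ERR=2460897/32768
(2,1): OLD=249518011/1048576 → NEW=255, ERR=-17868869/1048576
(2,2): OLD=277396807/2097152 → NEW=255, ERR=-257376953/2097152
(2,3): OLD=653540235/33554432 → NEW=0, ERR=653540235/33554432
(3,0): OLD=4534440913/16777216 → NEW=255, ERR=256250833/16777216
(3,1): OLD=4573984207/268435456 → NEW=0, ERR=4573984207/268435456
(3,2): OLD=780350306865/4294967296 → NEW=255, ERR=-314866353615/4294967296
(3,3): OLD=4833918855895/68719476736 → NEW=0, ERR=4833918855895/68719476736
Target (3,3): original=104, with diffused error = 4833918855895/68719476736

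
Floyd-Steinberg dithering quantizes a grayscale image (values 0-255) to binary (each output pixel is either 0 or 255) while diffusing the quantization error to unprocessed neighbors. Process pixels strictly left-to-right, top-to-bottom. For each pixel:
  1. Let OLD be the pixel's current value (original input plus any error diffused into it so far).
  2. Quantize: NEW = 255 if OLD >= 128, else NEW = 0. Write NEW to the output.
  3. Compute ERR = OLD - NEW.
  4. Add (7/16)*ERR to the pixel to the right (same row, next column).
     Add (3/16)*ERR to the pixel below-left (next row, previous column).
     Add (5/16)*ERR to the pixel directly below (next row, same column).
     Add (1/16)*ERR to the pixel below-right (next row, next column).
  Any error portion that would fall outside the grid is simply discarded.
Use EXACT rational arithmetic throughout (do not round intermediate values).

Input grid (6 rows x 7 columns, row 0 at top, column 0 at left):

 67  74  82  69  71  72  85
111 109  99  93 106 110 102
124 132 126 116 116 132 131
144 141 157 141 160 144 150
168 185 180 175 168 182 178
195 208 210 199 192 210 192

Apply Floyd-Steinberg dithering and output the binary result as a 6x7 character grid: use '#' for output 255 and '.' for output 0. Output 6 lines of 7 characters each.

Answer: ......#
#.###..
.#...##
#.###.#
###.##.
#.#####

Derivation:
(0,0): OLD=67 → NEW=0, ERR=67
(0,1): OLD=1653/16 → NEW=0, ERR=1653/16
(0,2): OLD=32563/256 → NEW=0, ERR=32563/256
(0,3): OLD=510565/4096 → NEW=0, ERR=510565/4096
(0,4): OLD=8227011/65536 → NEW=0, ERR=8227011/65536
(0,5): OLD=133086549/1048576 → NEW=0, ERR=133086549/1048576
(0,6): OLD=2357669203/16777216 → NEW=255, ERR=-1920520877/16777216
(1,0): OLD=38735/256 → NEW=255, ERR=-26545/256
(1,1): OLD=253865/2048 → NEW=0, ERR=253865/2048
(1,2): OLD=14602077/65536 → NEW=255, ERR=-2109603/65536
(1,3): OLD=39153177/262144 → NEW=255, ERR=-27693543/262144
(1,4): OLD=2191090859/16777216 → NEW=255, ERR=-2087099221/16777216
(1,5): OLD=10954840859/134217728 → NEW=0, ERR=10954840859/134217728
(1,6): OLD=235941461301/2147483648 → NEW=0, ERR=235941461301/2147483648
(2,0): OLD=3763027/32768 → NEW=0, ERR=3763027/32768
(2,1): OLD=218588481/1048576 → NEW=255, ERR=-48798399/1048576
(2,2): OLD=1401228547/16777216 → NEW=0, ERR=1401228547/16777216
(2,3): OLD=12641911467/134217728 → NEW=0, ERR=12641911467/134217728
(2,4): OLD=136401471579/1073741824 → NEW=0, ERR=136401471579/1073741824
(2,5): OLD=7762169019017/34359738368 → NEW=255, ERR=-999564264823/34359738368
(2,6): OLD=86700817929551/549755813888 → NEW=255, ERR=-53486914611889/549755813888
(3,0): OLD=2871608227/16777216 → NEW=255, ERR=-1406581853/16777216
(3,1): OLD=15114904935/134217728 → NEW=0, ERR=15114904935/134217728
(3,2): OLD=265343974245/1073741824 → NEW=255, ERR=-8460190875/1073741824
(3,3): OLD=841924929811/4294967296 → NEW=255, ERR=-253291730669/4294967296
(3,4): OLD=95838465298339/549755813888 → NEW=255, ERR=-44349267243101/549755813888
(3,5): OLD=392802096461593/4398046511104 → NEW=0, ERR=392802096461593/4398046511104
(3,6): OLD=11037505491507847/70368744177664 → NEW=255, ERR=-6906524273796473/70368744177664
(4,0): OLD=349858693549/2147483648 → NEW=255, ERR=-197749636691/2147483648
(4,1): OLD=5950692913609/34359738368 → NEW=255, ERR=-2811040370231/34359738368
(4,2): OLD=75715547495527/549755813888 → NEW=255, ERR=-64472185045913/549755813888
(4,3): OLD=394262428239773/4398046511104 → NEW=0, ERR=394262428239773/4398046511104
(4,4): OLD=6863425443490823/35184372088832 → NEW=255, ERR=-2108589439161337/35184372088832
(4,5): OLD=180421419585519943/1125899906842624 → NEW=255, ERR=-106683056659349177/1125899906842624
(4,6): OLD=2007816932862798881/18014398509481984 → NEW=0, ERR=2007816932862798881/18014398509481984
(5,0): OLD=82949291662187/549755813888 → NEW=255, ERR=-57238440879253/549755813888
(5,1): OLD=479997285357689/4398046511104 → NEW=0, ERR=479997285357689/4398046511104
(5,2): OLD=8190751995153247/35184372088832 → NEW=255, ERR=-781262887498913/35184372088832
(5,3): OLD=55938354743758587/281474976710656 → NEW=255, ERR=-15837764317458693/281474976710656
(5,4): OLD=2458814814317217961/18014398509481984 → NEW=255, ERR=-2134856805600687959/18014398509481984
(5,5): OLD=20996794912822254233/144115188075855872 → NEW=255, ERR=-15752578046520993127/144115188075855872
(5,6): OLD=399111057505497547479/2305843009213693952 → NEW=255, ERR=-188878909843994410281/2305843009213693952
Row 0: ......#
Row 1: #.###..
Row 2: .#...##
Row 3: #.###.#
Row 4: ###.##.
Row 5: #.#####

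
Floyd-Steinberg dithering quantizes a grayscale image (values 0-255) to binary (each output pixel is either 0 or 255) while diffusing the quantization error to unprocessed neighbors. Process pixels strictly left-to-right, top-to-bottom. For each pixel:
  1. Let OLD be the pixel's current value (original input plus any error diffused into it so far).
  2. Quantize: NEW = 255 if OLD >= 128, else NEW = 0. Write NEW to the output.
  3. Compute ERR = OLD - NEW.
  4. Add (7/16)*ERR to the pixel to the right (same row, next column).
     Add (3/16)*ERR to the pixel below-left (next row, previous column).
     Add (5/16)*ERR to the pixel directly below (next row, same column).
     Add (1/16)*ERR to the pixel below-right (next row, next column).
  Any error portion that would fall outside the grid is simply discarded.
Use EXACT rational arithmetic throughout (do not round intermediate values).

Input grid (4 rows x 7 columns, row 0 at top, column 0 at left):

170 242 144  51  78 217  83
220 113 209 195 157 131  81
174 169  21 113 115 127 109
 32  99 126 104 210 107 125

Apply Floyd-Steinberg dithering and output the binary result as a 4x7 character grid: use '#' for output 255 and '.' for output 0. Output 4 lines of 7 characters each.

Answer: ##...#.
#.####.
##..#.#
..#.#..

Derivation:
(0,0): OLD=170 → NEW=255, ERR=-85
(0,1): OLD=3277/16 → NEW=255, ERR=-803/16
(0,2): OLD=31243/256 → NEW=0, ERR=31243/256
(0,3): OLD=427597/4096 → NEW=0, ERR=427597/4096
(0,4): OLD=8104987/65536 → NEW=0, ERR=8104987/65536
(0,5): OLD=284275901/1048576 → NEW=255, ERR=16889021/1048576
(0,6): OLD=1510732075/16777216 → NEW=0, ERR=1510732075/16777216
(1,0): OLD=47111/256 → NEW=255, ERR=-18169/256
(1,1): OLD=171697/2048 → NEW=0, ERR=171697/2048
(1,2): OLD=19677445/65536 → NEW=255, ERR=2965765/65536
(1,3): OLD=72938401/262144 → NEW=255, ERR=6091681/262144
(1,4): OLD=3613120835/16777216 → NEW=255, ERR=-665069245/16777216
(1,5): OLD=19233877299/134217728 → NEW=255, ERR=-14991643341/134217728
(1,6): OLD=131595749789/2147483648 → NEW=0, ERR=131595749789/2147483648
(2,0): OLD=5489963/32768 → NEW=255, ERR=-2865877/32768
(2,1): OLD=168804617/1048576 → NEW=255, ERR=-98582263/1048576
(2,2): OLD=60515931/16777216 → NEW=0, ERR=60515931/16777216
(2,3): OLD=15735092035/134217728 → NEW=0, ERR=15735092035/134217728
(2,4): OLD=144323752307/1073741824 → NEW=255, ERR=-129480412813/1073741824
(2,5): OLD=1661287912081/34359738368 → NEW=0, ERR=1661287912081/34359738368
(2,6): OLD=78242198386183/549755813888 → NEW=255, ERR=-61945534155257/549755813888
(3,0): OLD=-217416197/16777216 → NEW=0, ERR=-217416197/16777216
(3,1): OLD=7940417247/134217728 → NEW=0, ERR=7940417247/134217728
(3,2): OLD=181586622029/1073741824 → NEW=255, ERR=-92217543091/1073741824
(3,3): OLD=346504764011/4294967296 → NEW=0, ERR=346504764011/4294967296
(3,4): OLD=123148168948219/549755813888 → NEW=255, ERR=-17039563593221/549755813888
(3,5): OLD=351338733682081/4398046511104 → NEW=0, ERR=351338733682081/4398046511104
(3,6): OLD=8990287644518655/70368744177664 → NEW=0, ERR=8990287644518655/70368744177664
Row 0: ##...#.
Row 1: #.####.
Row 2: ##..#.#
Row 3: ..#.#..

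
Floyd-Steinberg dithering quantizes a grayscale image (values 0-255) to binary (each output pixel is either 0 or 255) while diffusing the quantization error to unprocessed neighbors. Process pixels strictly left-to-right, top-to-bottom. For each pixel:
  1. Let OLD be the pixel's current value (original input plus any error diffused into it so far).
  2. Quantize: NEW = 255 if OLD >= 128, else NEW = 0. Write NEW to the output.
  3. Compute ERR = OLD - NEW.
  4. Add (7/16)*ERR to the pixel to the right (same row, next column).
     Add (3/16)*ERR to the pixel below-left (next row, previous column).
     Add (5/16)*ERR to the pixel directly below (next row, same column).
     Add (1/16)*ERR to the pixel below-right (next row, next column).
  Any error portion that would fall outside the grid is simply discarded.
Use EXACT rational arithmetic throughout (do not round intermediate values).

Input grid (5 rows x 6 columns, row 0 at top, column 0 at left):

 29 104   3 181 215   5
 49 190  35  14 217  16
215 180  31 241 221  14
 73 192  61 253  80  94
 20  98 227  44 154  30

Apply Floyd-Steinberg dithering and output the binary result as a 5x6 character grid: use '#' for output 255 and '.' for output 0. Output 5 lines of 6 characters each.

(0,0): OLD=29 → NEW=0, ERR=29
(0,1): OLD=1867/16 → NEW=0, ERR=1867/16
(0,2): OLD=13837/256 → NEW=0, ERR=13837/256
(0,3): OLD=838235/4096 → NEW=255, ERR=-206245/4096
(0,4): OLD=12646525/65536 → NEW=255, ERR=-4065155/65536
(0,5): OLD=-23213205/1048576 → NEW=0, ERR=-23213205/1048576
(1,0): OLD=20465/256 → NEW=0, ERR=20465/256
(1,1): OLD=559895/2048 → NEW=255, ERR=37655/2048
(1,2): OLD=3787107/65536 → NEW=0, ERR=3787107/65536
(1,3): OLD=4009255/262144 → NEW=0, ERR=4009255/262144
(1,4): OLD=3305264277/16777216 → NEW=255, ERR=-972925803/16777216
(1,5): OLD=-5413249405/268435456 → NEW=0, ERR=-5413249405/268435456
(2,0): OLD=7976685/32768 → NEW=255, ERR=-379155/32768
(2,1): OLD=206060671/1048576 → NEW=255, ERR=-61326209/1048576
(2,2): OLD=461169213/16777216 → NEW=0, ERR=461169213/16777216
(2,3): OLD=33627406485/134217728 → NEW=255, ERR=-598114155/134217728
(2,4): OLD=850845838911/4294967296 → NEW=255, ERR=-244370821569/4294967296
(2,5): OLD=-1430652034647/68719476736 → NEW=0, ERR=-1430652034647/68719476736
(3,0): OLD=980093341/16777216 → NEW=0, ERR=980093341/16777216
(3,1): OLD=27341772249/134217728 → NEW=255, ERR=-6883748391/134217728
(3,2): OLD=45806467547/1073741824 → NEW=0, ERR=45806467547/1073741824
(3,3): OLD=17957857294545/68719476736 → NEW=255, ERR=434390726865/68719476736
(3,4): OLD=33426904516657/549755813888 → NEW=0, ERR=33426904516657/549755813888
(3,5): OLD=972315529157439/8796093022208 → NEW=0, ERR=972315529157439/8796093022208
(4,0): OLD=61502161427/2147483648 → NEW=0, ERR=61502161427/2147483648
(4,1): OLD=3647360371703/34359738368 → NEW=0, ERR=3647360371703/34359738368
(4,2): OLD=313088947328437/1099511627776 → NEW=255, ERR=32713482245557/1099511627776
(4,3): OLD=1285269069690473/17592186044416 → NEW=0, ERR=1285269069690473/17592186044416
(4,4): OLD=63637431824961529/281474976710656 → NEW=255, ERR=-8138687236255751/281474976710656
(4,5): OLD=250822237945043247/4503599627370496 → NEW=0, ERR=250822237945043247/4503599627370496
Row 0: ...##.
Row 1: .#..#.
Row 2: ##.##.
Row 3: .#.#..
Row 4: ..#.#.

Answer: ...##.
.#..#.
##.##.
.#.#..
..#.#.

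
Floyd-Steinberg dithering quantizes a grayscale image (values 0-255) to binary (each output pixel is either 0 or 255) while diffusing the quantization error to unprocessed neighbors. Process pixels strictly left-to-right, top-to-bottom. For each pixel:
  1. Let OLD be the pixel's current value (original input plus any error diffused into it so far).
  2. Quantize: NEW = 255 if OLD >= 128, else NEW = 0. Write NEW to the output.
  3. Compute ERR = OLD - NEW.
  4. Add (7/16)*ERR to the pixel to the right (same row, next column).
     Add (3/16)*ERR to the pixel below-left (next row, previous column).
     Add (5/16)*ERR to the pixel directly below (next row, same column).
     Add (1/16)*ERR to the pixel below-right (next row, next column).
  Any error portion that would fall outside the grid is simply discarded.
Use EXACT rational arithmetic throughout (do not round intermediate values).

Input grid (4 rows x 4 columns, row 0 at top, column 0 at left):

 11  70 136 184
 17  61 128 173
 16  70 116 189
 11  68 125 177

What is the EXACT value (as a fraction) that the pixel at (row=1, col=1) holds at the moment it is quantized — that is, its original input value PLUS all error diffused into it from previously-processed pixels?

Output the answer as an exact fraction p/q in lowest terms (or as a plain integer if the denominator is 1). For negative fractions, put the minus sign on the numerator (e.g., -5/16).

(0,0): OLD=11 → NEW=0, ERR=11
(0,1): OLD=1197/16 → NEW=0, ERR=1197/16
(0,2): OLD=43195/256 → NEW=255, ERR=-22085/256
(0,3): OLD=599069/4096 → NEW=255, ERR=-445411/4096
(1,0): OLD=8823/256 → NEW=0, ERR=8823/256
(1,1): OLD=171969/2048 → NEW=0, ERR=171969/2048
Target (1,1): original=61, with diffused error = 171969/2048

Answer: 171969/2048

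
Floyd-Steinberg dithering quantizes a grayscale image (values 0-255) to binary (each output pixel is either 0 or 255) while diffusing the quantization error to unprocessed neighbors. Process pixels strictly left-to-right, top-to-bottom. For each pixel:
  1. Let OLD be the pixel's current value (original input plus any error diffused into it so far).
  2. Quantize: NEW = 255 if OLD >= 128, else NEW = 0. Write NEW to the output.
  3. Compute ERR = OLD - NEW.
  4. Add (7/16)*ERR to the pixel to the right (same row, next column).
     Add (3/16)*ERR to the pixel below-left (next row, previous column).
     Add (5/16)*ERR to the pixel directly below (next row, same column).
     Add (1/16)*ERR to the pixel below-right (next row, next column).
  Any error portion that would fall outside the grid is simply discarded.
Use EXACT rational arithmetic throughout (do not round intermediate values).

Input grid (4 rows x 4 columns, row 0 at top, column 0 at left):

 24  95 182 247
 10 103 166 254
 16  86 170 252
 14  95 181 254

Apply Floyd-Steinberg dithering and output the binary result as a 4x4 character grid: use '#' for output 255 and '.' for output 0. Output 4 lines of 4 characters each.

Answer: ..##
.#.#
..##
.###

Derivation:
(0,0): OLD=24 → NEW=0, ERR=24
(0,1): OLD=211/2 → NEW=0, ERR=211/2
(0,2): OLD=7301/32 → NEW=255, ERR=-859/32
(0,3): OLD=120451/512 → NEW=255, ERR=-10109/512
(1,0): OLD=1193/32 → NEW=0, ERR=1193/32
(1,1): OLD=38079/256 → NEW=255, ERR=-27201/256
(1,2): OLD=934027/8192 → NEW=0, ERR=934027/8192
(1,3): OLD=38801853/131072 → NEW=255, ERR=5378493/131072
(2,0): OLD=31653/4096 → NEW=0, ERR=31653/4096
(2,1): OLD=10470663/131072 → NEW=0, ERR=10470663/131072
(2,2): OLD=63342651/262144 → NEW=255, ERR=-3504069/262144
(2,3): OLD=1116109919/4194304 → NEW=255, ERR=46562399/4194304
(3,0): OLD=65836597/2097152 → NEW=0, ERR=65836597/2097152
(3,1): OLD=4418288939/33554432 → NEW=255, ERR=-4138091221/33554432
(3,2): OLD=69762379669/536870912 → NEW=255, ERR=-67139702891/536870912
(3,3): OLD=1734489068179/8589934592 → NEW=255, ERR=-455944252781/8589934592
Row 0: ..##
Row 1: .#.#
Row 2: ..##
Row 3: .###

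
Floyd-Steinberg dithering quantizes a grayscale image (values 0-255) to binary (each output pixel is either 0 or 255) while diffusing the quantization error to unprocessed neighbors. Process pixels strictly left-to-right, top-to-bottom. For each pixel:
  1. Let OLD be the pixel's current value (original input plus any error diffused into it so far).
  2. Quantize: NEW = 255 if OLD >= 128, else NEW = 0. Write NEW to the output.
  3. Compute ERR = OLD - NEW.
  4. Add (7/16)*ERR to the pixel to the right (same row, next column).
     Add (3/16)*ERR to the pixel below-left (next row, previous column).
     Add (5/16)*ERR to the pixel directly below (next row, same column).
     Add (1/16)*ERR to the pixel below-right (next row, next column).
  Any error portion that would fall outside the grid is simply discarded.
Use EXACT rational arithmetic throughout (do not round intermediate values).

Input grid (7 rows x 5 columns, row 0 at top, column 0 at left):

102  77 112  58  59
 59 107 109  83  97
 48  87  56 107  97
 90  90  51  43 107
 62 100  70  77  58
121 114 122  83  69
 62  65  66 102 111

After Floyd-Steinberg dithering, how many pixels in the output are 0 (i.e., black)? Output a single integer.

Answer: 25

Derivation:
(0,0): OLD=102 → NEW=0, ERR=102
(0,1): OLD=973/8 → NEW=0, ERR=973/8
(0,2): OLD=21147/128 → NEW=255, ERR=-11493/128
(0,3): OLD=38333/2048 → NEW=0, ERR=38333/2048
(0,4): OLD=2201643/32768 → NEW=0, ERR=2201643/32768
(1,0): OLD=14551/128 → NEW=0, ERR=14551/128
(1,1): OLD=188705/1024 → NEW=255, ERR=-72415/1024
(1,2): OLD=2002549/32768 → NEW=0, ERR=2002549/32768
(1,3): OLD=16065777/131072 → NEW=0, ERR=16065777/131072
(1,4): OLD=362370355/2097152 → NEW=255, ERR=-172403405/2097152
(2,0): OLD=1151227/16384 → NEW=0, ERR=1151227/16384
(2,1): OLD=59876537/524288 → NEW=0, ERR=59876537/524288
(2,2): OLD=1204814571/8388608 → NEW=255, ERR=-934280469/8388608
(2,3): OLD=11406193937/134217728 → NEW=0, ERR=11406193937/134217728
(2,4): OLD=249431537463/2147483648 → NEW=0, ERR=249431537463/2147483648
(3,0): OLD=1118800651/8388608 → NEW=255, ERR=-1020294389/8388608
(3,1): OLD=3757122287/67108864 → NEW=0, ERR=3757122287/67108864
(3,2): OLD=136925915829/2147483648 → NEW=0, ERR=136925915829/2147483648
(3,3): OLD=482195560989/4294967296 → NEW=0, ERR=482195560989/4294967296
(3,4): OLD=13587666518289/68719476736 → NEW=255, ERR=-3935800049391/68719476736
(4,0): OLD=37031584389/1073741824 → NEW=0, ERR=37031584389/1073741824
(4,1): OLD=4705137968069/34359738368 → NEW=255, ERR=-4056595315771/34359738368
(4,2): OLD=34537153102763/549755813888 → NEW=0, ERR=34537153102763/549755813888
(4,3): OLD=1168258226729157/8796093022208 → NEW=255, ERR=-1074745493933883/8796093022208
(4,4): OLD=-891819655632925/140737488355328 → NEW=0, ERR=-891819655632925/140737488355328
(5,0): OLD=60275721035375/549755813888 → NEW=0, ERR=60275721035375/549755813888
(5,1): OLD=611364328516557/4398046511104 → NEW=255, ERR=-510137531814963/4398046511104
(5,2): OLD=8528295499522549/140737488355328 → NEW=0, ERR=8528295499522549/140737488355328
(5,3): OLD=41695966436307835/562949953421312 → NEW=0, ERR=41695966436307835/562949953421312
(5,4): OLD=826748408906856281/9007199254740992 → NEW=0, ERR=826748408906856281/9007199254740992
(6,0): OLD=5243478384985279/70368744177664 → NEW=0, ERR=5243478384985279/70368744177664
(6,1): OLD=179169151272564593/2251799813685248 → NEW=0, ERR=179169151272564593/2251799813685248
(6,2): OLD=4553509483067810923/36028797018963968 → NEW=0, ERR=4553509483067810923/36028797018963968
(6,3): OLD=116120496930802427353/576460752303423488 → NEW=255, ERR=-30876994906570562087/576460752303423488
(6,4): OLD=1114911492225859413039/9223372036854775808 → NEW=0, ERR=1114911492225859413039/9223372036854775808
Output grid:
  Row 0: ..#..  (4 black, running=4)
  Row 1: .#..#  (3 black, running=7)
  Row 2: ..#..  (4 black, running=11)
  Row 3: #...#  (3 black, running=14)
  Row 4: .#.#.  (3 black, running=17)
  Row 5: .#...  (4 black, running=21)
  Row 6: ...#.  (4 black, running=25)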